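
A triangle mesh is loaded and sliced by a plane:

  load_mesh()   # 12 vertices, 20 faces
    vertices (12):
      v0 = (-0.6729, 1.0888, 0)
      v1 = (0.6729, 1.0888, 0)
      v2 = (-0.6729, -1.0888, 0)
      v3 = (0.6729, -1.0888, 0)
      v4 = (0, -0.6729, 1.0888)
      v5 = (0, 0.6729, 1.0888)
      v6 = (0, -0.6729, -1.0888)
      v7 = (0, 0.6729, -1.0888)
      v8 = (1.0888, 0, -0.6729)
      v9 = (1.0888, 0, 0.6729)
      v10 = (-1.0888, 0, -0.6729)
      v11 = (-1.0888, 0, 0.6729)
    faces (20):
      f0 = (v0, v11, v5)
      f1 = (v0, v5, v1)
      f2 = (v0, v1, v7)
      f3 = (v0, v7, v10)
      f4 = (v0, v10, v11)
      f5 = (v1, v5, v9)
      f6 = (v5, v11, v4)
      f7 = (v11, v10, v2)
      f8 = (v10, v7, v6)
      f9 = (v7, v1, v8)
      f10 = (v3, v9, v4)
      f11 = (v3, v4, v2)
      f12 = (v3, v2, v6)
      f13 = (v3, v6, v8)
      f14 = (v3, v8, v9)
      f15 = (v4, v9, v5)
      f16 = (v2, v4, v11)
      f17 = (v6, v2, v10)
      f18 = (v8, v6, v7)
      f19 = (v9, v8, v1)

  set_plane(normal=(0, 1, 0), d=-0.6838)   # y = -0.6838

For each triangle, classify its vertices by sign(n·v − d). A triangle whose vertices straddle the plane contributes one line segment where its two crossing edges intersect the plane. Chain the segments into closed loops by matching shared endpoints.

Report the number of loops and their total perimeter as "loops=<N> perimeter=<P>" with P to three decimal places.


loops=1 perimeter=5.654

Straddling triangles (8 of 20):
  (v11,v10,v2) [++-] → (-0.827602, -0.6838, -0.250298)–(-0.827602, -0.6838, 0.250298)  len=0.5006
  (v3,v9,v4) [-++] → (0.827602, -0.6838, 0.250298)–(0.0176355, -0.6838, 1.06026)  len=1.1455
  (v3,v4,v2) [-+-] → (0.0176355, -0.6838, 1.06026)–(-0.0176355, -0.6838, 1.06026)  len=0.0353
  (v3,v2,v6) [--+] → (-0.0176355, -0.6838, -1.06026)–(0.0176355, -0.6838, -1.06026)  len=0.0353
  (v3,v6,v8) [-++] → (0.0176355, -0.6838, -1.06026)–(0.827602, -0.6838, -0.250298)  len=1.1455
  (v3,v8,v9) [-++] → (0.827602, -0.6838, -0.250298)–(0.827602, -0.6838, 0.250298)  len=0.5006
  (v2,v4,v11) [-++] → (-0.0176355, -0.6838, 1.06026)–(-0.827602, -0.6838, 0.250298)  len=1.1455
  (v6,v2,v10) [+-+] → (-0.0176355, -0.6838, -1.06026)–(-0.827602, -0.6838, -0.250298)  len=1.1455

Chained into 1 loop(s):
  loop 1: 8 segments, perimeter = 5.6536
Total perimeter = 5.654


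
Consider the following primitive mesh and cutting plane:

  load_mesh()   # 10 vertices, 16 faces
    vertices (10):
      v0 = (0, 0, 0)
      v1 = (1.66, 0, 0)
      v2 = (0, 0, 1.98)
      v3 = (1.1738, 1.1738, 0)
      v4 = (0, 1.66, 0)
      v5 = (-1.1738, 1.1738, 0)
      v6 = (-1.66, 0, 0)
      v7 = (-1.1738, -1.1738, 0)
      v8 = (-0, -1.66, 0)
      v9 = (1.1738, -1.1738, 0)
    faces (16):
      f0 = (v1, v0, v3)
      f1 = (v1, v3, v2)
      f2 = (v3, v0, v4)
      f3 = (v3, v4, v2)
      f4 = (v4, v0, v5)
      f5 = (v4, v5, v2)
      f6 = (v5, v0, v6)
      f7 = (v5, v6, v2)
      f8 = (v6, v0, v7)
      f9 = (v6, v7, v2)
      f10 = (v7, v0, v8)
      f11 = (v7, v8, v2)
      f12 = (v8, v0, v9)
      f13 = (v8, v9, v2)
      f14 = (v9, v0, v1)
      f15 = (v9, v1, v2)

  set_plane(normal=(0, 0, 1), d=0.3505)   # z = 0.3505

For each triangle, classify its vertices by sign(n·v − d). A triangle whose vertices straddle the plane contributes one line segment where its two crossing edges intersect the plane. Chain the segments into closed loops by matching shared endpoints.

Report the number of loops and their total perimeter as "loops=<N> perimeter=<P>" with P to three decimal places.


Straddling triangles (8 of 16):
  (v1,v3,v2) [--+] → (0.966014, 0.966014, 0.3505)–(1.36615, 0, 0.3505)  len=1.0456
  (v3,v4,v2) [--+] → (0, 1.36615, 0.3505)–(0.966014, 0.966014, 0.3505)  len=1.0456
  (v4,v5,v2) [--+] → (-0.966014, 0.966014, 0.3505)–(0, 1.36615, 0.3505)  len=1.0456
  (v5,v6,v2) [--+] → (-1.36615, 0, 0.3505)–(-0.966014, 0.966014, 0.3505)  len=1.0456
  (v6,v7,v2) [--+] → (-0.966014, -0.966014, 0.3505)–(-1.36615, 0, 0.3505)  len=1.0456
  (v7,v8,v2) [--+] → (0, -1.36615, 0.3505)–(-0.966014, -0.966014, 0.3505)  len=1.0456
  (v8,v9,v2) [--+] → (0.966014, -0.966014, 0.3505)–(0, -1.36615, 0.3505)  len=1.0456
  (v9,v1,v2) [--+] → (1.36615, 0, 0.3505)–(0.966014, -0.966014, 0.3505)  len=1.0456

Chained into 1 loop(s):
  loop 1: 8 segments, perimeter = 8.3648
Total perimeter = 8.365

loops=1 perimeter=8.365


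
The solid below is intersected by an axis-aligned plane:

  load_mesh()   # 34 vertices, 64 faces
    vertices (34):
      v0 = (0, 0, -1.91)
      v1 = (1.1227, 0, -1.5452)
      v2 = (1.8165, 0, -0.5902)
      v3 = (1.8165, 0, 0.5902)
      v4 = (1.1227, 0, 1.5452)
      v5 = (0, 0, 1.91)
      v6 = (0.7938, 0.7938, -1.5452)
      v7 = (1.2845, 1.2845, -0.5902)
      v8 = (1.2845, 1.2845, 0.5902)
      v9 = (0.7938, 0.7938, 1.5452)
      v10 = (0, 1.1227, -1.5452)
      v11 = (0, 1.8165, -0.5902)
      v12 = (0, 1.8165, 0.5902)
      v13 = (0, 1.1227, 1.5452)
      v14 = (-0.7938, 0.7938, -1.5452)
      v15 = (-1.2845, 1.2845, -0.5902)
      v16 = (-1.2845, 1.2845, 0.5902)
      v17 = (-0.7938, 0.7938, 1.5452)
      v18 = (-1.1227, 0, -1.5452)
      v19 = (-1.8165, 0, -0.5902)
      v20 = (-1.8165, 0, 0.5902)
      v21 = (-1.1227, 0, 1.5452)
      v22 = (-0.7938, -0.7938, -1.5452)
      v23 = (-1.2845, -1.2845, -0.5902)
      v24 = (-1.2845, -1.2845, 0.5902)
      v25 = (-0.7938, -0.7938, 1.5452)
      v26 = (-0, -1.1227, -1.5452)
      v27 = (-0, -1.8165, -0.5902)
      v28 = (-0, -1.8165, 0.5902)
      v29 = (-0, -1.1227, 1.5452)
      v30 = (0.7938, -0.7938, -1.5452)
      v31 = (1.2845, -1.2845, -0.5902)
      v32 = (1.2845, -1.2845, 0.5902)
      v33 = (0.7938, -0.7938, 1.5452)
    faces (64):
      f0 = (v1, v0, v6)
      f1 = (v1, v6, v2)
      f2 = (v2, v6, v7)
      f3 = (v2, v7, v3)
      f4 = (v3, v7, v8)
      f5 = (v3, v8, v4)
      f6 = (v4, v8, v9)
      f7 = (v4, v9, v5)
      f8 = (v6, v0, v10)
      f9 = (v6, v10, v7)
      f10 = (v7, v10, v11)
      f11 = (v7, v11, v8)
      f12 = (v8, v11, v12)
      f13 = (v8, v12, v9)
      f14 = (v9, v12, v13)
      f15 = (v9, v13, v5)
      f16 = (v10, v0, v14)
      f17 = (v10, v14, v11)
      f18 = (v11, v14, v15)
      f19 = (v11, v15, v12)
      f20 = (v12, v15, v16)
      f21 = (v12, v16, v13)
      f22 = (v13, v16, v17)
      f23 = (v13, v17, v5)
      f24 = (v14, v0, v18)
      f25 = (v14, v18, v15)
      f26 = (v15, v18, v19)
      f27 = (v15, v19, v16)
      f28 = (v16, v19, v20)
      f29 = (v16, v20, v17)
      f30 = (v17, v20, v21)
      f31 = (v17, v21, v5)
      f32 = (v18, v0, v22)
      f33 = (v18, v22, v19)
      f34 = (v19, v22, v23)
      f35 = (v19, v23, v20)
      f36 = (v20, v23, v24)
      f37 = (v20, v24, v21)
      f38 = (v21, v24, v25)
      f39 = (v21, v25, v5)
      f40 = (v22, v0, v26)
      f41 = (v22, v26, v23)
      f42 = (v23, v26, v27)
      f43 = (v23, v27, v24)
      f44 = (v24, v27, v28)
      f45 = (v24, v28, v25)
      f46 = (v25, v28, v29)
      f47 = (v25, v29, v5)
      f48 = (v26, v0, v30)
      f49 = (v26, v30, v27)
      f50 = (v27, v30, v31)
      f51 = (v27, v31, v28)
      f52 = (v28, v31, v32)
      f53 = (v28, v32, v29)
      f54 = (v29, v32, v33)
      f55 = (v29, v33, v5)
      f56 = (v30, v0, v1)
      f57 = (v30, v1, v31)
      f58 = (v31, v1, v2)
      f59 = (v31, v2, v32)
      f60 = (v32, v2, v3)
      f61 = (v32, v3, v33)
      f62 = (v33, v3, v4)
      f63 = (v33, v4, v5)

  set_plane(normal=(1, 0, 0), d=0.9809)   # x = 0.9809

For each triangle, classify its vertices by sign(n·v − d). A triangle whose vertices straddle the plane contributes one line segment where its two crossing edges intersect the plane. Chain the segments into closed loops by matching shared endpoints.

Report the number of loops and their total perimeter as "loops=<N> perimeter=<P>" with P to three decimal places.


Straddling triangles (20 of 64):
  (v1,v0,v6) [+--] → (0.9809, 0, -1.59128)–(0.9809, 0.342234, -1.5452)  len=0.3453
  (v1,v6,v2) [+-+] → (0.9809, 0.342234, -1.5452)–(0.9809, 0.648577, -1.37049)  len=0.3527
  (v2,v6,v7) [+-+] → (0.9809, 0.648577, -1.37049)–(0.9809, 0.9809, -1.18107)  len=0.3825
  (v4,v8,v9) [++-] → (0.9809, 0.9809, 1.18107)–(0.9809, 0.342234, 1.5452)  len=0.7352
  (v4,v9,v5) [+--] → (0.9809, 0.342234, 1.5452)–(0.9809, 0, 1.59128)  len=0.3453
  (v6,v10,v7) [--+] → (0.9809, 1.24626, -0.815921)–(0.9809, 0.9809, -1.18107)  len=0.4514
  (v7,v10,v11) [+--] → (0.9809, 1.24626, -0.815921)–(0.9809, 1.41024, -0.5902)  len=0.2790
  (v7,v11,v8) [+-+] → (0.9809, 1.41024, -0.5902)–(0.9809, 1.41024, 0.311205)  len=0.9014
  (v8,v11,v12) [+--] → (0.9809, 1.41024, 0.311205)–(0.9809, 1.41024, 0.5902)  len=0.2790
  (v8,v12,v9) [+--] → (0.9809, 1.41024, 0.5902)–(0.9809, 0.9809, 1.18107)  len=0.7304
  (v27,v30,v31) [--+] → (0.9809, -0.9809, -1.18107)–(0.9809, -1.41024, -0.5902)  len=0.7304
  (v27,v31,v28) [-+-] → (0.9809, -1.41024, -0.5902)–(0.9809, -1.41024, -0.311205)  len=0.2790
  (v28,v31,v32) [-++] → (0.9809, -1.41024, -0.311205)–(0.9809, -1.41024, 0.5902)  len=0.9014
  (v28,v32,v29) [-+-] → (0.9809, -1.41024, 0.5902)–(0.9809, -1.24626, 0.815921)  len=0.2790
  (v29,v32,v33) [-+-] → (0.9809, -1.24626, 0.815921)–(0.9809, -0.9809, 1.18107)  len=0.4514
  (v30,v0,v1) [--+] → (0.9809, 0, -1.59128)–(0.9809, -0.342234, -1.5452)  len=0.3453
  (v30,v1,v31) [-++] → (0.9809, -0.342234, -1.5452)–(0.9809, -0.9809, -1.18107)  len=0.7352
  (v32,v3,v33) [++-] → (0.9809, -0.648577, 1.37049)–(0.9809, -0.9809, 1.18107)  len=0.3825
  (v33,v3,v4) [-++] → (0.9809, -0.648577, 1.37049)–(0.9809, -0.342234, 1.5452)  len=0.3527
  (v33,v4,v5) [-+-] → (0.9809, -0.342234, 1.5452)–(0.9809, 0, 1.59128)  len=0.3453

Chained into 1 loop(s):
  loop 1: 20 segments, perimeter = 9.6043
Total perimeter = 9.604

loops=1 perimeter=9.604


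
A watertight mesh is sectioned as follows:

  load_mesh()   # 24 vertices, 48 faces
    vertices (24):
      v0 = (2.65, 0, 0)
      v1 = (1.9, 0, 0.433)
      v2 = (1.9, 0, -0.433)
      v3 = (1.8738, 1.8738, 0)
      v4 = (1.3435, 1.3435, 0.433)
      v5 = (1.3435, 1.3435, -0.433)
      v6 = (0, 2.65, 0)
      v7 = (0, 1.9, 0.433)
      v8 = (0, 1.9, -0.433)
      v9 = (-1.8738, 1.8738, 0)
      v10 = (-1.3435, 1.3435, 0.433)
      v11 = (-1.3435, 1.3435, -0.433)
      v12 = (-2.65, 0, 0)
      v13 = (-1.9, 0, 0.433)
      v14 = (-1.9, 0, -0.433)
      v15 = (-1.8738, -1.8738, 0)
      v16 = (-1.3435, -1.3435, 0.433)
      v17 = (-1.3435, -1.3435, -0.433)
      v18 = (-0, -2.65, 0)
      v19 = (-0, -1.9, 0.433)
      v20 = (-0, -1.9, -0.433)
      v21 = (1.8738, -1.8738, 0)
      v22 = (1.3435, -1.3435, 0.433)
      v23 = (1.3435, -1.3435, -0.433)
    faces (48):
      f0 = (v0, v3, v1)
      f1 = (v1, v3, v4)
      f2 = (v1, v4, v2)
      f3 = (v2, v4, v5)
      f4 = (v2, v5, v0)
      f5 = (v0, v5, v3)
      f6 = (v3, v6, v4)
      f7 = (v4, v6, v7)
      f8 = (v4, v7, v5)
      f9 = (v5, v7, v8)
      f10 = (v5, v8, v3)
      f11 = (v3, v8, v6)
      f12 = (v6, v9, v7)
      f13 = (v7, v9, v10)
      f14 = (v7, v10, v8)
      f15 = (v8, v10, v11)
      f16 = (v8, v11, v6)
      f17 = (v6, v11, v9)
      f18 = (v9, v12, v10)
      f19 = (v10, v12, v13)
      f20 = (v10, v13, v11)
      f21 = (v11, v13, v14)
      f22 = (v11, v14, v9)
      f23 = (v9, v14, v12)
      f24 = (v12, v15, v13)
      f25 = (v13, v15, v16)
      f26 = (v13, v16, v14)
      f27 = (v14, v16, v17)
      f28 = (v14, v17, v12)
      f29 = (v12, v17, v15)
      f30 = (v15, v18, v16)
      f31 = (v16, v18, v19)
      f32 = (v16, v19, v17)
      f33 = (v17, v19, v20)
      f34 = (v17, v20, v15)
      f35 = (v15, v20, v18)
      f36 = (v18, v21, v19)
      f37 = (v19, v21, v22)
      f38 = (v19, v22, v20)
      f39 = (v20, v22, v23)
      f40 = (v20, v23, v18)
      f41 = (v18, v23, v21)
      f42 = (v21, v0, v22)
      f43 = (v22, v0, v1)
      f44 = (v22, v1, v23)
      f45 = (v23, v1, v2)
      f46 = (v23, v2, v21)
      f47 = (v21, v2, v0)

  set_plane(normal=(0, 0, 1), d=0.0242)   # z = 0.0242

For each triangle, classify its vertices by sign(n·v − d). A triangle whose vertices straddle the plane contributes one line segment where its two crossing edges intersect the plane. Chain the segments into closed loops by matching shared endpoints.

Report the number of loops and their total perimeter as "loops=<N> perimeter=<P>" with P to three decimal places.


loops=2 perimeter=27.603

Straddling triangles (32 of 48):
  (v0,v3,v1) [--+] → (1.87526, 1.76907, 0.0242)–(2.60808, 0, 0.0242)  len=1.9148
  (v1,v3,v4) [+-+] → (1.87526, 1.76907, 0.0242)–(1.84416, 1.84416, 0.0242)  len=0.0813
  (v1,v4,v2) [++-] → (1.6062, 0.709294, 0.0242)–(1.9, 0, 0.0242)  len=0.7677
  (v2,v4,v5) [-+-] → (1.6062, 0.709294, 0.0242)–(1.3435, 1.3435, 0.0242)  len=0.6865
  (v3,v6,v4) [--+] → (0.0750871, 2.57698, 0.0242)–(1.84416, 1.84416, 0.0242)  len=1.9148
  (v4,v6,v7) [+-+] → (0.0750871, 2.57698, 0.0242)–(0, 2.60808, 0.0242)  len=0.0813
  (v4,v7,v5) [++-] → (0.634206, 1.6373, 0.0242)–(1.3435, 1.3435, 0.0242)  len=0.7677
  (v5,v7,v8) [-+-] → (0.634206, 1.6373, 0.0242)–(0, 1.9, 0.0242)  len=0.6865
  (v6,v9,v7) [--+] → (-1.76907, 1.87526, 0.0242)–(0, 2.60808, 0.0242)  len=1.9148
  (v7,v9,v10) [+-+] → (-1.76907, 1.87526, 0.0242)–(-1.84416, 1.84416, 0.0242)  len=0.0813
  (v7,v10,v8) [++-] → (-0.709294, 1.6062, 0.0242)–(0, 1.9, 0.0242)  len=0.7677
  (v8,v10,v11) [-+-] → (-0.709294, 1.6062, 0.0242)–(-1.3435, 1.3435, 0.0242)  len=0.6865
  (v9,v12,v10) [--+] → (-2.57698, 0.0750871, 0.0242)–(-1.84416, 1.84416, 0.0242)  len=1.9148
  (v10,v12,v13) [+-+] → (-2.57698, 0.0750871, 0.0242)–(-2.60808, 0, 0.0242)  len=0.0813
  (v10,v13,v11) [++-] → (-1.6373, 0.634206, 0.0242)–(-1.3435, 1.3435, 0.0242)  len=0.7677
  (v11,v13,v14) [-+-] → (-1.6373, 0.634206, 0.0242)–(-1.9, 0, 0.0242)  len=0.6865
  (v12,v15,v13) [--+] → (-1.87526, -1.76907, 0.0242)–(-2.60808, 0, 0.0242)  len=1.9148
  (v13,v15,v16) [+-+] → (-1.87526, -1.76907, 0.0242)–(-1.84416, -1.84416, 0.0242)  len=0.0813
  (v13,v16,v14) [++-] → (-1.6062, -0.709294, 0.0242)–(-1.9, 0, 0.0242)  len=0.7677
  (v14,v16,v17) [-+-] → (-1.6062, -0.709294, 0.0242)–(-1.3435, -1.3435, 0.0242)  len=0.6865
  (v15,v18,v16) [--+] → (-0.0750871, -2.57698, 0.0242)–(-1.84416, -1.84416, 0.0242)  len=1.9148
  (v16,v18,v19) [+-+] → (-0.0750871, -2.57698, 0.0242)–(0, -2.60808, 0.0242)  len=0.0813
  (v16,v19,v17) [++-] → (-0.634206, -1.6373, 0.0242)–(-1.3435, -1.3435, 0.0242)  len=0.7677
  (v17,v19,v20) [-+-] → (-0.634206, -1.6373, 0.0242)–(0, -1.9, 0.0242)  len=0.6865
  (v18,v21,v19) [--+] → (1.76907, -1.87526, 0.0242)–(0, -2.60808, 0.0242)  len=1.9148
  (v19,v21,v22) [+-+] → (1.76907, -1.87526, 0.0242)–(1.84416, -1.84416, 0.0242)  len=0.0813
  (v19,v22,v20) [++-] → (0.709294, -1.6062, 0.0242)–(0, -1.9, 0.0242)  len=0.7677
  (v20,v22,v23) [-+-] → (0.709294, -1.6062, 0.0242)–(1.3435, -1.3435, 0.0242)  len=0.6865
  (v21,v0,v22) [--+] → (2.57698, -0.0750871, 0.0242)–(1.84416, -1.84416, 0.0242)  len=1.9148
  (v22,v0,v1) [+-+] → (2.57698, -0.0750871, 0.0242)–(2.60808, 0, 0.0242)  len=0.0813
  (v22,v1,v23) [++-] → (1.6373, -0.634206, 0.0242)–(1.3435, -1.3435, 0.0242)  len=0.7677
  (v23,v1,v2) [-+-] → (1.6373, -0.634206, 0.0242)–(1.9, 0, 0.0242)  len=0.6865

Chained into 2 loop(s):
  loop 1: 16 segments, perimeter = 15.9690
  loop 2: 16 segments, perimeter = 11.6336
Total perimeter = 27.603


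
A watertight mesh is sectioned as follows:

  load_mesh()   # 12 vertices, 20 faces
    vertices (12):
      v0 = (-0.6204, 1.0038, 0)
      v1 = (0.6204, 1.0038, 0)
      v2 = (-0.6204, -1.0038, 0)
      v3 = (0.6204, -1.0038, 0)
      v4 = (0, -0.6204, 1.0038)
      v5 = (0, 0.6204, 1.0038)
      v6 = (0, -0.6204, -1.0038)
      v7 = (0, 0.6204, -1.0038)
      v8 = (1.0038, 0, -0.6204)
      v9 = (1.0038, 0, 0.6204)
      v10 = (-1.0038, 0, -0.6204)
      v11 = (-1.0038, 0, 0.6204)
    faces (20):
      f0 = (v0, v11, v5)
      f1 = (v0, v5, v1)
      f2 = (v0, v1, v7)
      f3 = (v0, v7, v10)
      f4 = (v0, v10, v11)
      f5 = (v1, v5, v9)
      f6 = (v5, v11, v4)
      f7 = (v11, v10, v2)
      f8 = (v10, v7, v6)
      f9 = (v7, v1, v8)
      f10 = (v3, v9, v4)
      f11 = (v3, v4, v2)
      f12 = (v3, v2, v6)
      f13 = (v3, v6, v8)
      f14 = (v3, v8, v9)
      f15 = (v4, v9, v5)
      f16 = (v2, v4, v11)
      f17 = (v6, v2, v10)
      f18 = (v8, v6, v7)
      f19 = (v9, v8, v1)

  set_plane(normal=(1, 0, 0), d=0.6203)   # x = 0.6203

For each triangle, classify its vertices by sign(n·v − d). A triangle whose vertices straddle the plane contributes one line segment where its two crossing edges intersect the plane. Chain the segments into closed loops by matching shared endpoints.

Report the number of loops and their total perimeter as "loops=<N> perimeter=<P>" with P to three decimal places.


Straddling triangles (10 of 20):
  (v0,v5,v1) [--+] → (0.6203, 1.00374, 0.000161799)–(0.6203, 1.0038, 0)  len=0.0002
  (v0,v1,v7) [-+-] → (0.6203, 1.0038, 0)–(0.6203, 1.00374, -0.000161799)  len=0.0002
  (v1,v5,v9) [+-+] → (0.6203, 1.00374, 0.000161799)–(0.6203, 0.237023, 0.766877)  len=1.0843
  (v7,v1,v8) [-++] → (0.6203, 1.00374, -0.000161799)–(0.6203, 0.237023, -0.766877)  len=1.0843
  (v3,v9,v4) [++-] → (0.6203, -0.237023, 0.766877)–(0.6203, -1.00374, 0.000161799)  len=1.0843
  (v3,v4,v2) [+--] → (0.6203, -1.00374, 0.000161799)–(0.6203, -1.0038, 0)  len=0.0002
  (v3,v2,v6) [+--] → (0.6203, -1.0038, 0)–(0.6203, -1.00374, -0.000161799)  len=0.0002
  (v3,v6,v8) [+-+] → (0.6203, -1.00374, -0.000161799)–(0.6203, -0.237023, -0.766877)  len=1.0843
  (v4,v9,v5) [-+-] → (0.6203, -0.237023, 0.766877)–(0.6203, 0.237023, 0.766877)  len=0.4740
  (v8,v6,v7) [+--] → (0.6203, -0.237023, -0.766877)–(0.6203, 0.237023, -0.766877)  len=0.4740

Chained into 1 loop(s):
  loop 1: 10 segments, perimeter = 5.2860
Total perimeter = 5.286

loops=1 perimeter=5.286


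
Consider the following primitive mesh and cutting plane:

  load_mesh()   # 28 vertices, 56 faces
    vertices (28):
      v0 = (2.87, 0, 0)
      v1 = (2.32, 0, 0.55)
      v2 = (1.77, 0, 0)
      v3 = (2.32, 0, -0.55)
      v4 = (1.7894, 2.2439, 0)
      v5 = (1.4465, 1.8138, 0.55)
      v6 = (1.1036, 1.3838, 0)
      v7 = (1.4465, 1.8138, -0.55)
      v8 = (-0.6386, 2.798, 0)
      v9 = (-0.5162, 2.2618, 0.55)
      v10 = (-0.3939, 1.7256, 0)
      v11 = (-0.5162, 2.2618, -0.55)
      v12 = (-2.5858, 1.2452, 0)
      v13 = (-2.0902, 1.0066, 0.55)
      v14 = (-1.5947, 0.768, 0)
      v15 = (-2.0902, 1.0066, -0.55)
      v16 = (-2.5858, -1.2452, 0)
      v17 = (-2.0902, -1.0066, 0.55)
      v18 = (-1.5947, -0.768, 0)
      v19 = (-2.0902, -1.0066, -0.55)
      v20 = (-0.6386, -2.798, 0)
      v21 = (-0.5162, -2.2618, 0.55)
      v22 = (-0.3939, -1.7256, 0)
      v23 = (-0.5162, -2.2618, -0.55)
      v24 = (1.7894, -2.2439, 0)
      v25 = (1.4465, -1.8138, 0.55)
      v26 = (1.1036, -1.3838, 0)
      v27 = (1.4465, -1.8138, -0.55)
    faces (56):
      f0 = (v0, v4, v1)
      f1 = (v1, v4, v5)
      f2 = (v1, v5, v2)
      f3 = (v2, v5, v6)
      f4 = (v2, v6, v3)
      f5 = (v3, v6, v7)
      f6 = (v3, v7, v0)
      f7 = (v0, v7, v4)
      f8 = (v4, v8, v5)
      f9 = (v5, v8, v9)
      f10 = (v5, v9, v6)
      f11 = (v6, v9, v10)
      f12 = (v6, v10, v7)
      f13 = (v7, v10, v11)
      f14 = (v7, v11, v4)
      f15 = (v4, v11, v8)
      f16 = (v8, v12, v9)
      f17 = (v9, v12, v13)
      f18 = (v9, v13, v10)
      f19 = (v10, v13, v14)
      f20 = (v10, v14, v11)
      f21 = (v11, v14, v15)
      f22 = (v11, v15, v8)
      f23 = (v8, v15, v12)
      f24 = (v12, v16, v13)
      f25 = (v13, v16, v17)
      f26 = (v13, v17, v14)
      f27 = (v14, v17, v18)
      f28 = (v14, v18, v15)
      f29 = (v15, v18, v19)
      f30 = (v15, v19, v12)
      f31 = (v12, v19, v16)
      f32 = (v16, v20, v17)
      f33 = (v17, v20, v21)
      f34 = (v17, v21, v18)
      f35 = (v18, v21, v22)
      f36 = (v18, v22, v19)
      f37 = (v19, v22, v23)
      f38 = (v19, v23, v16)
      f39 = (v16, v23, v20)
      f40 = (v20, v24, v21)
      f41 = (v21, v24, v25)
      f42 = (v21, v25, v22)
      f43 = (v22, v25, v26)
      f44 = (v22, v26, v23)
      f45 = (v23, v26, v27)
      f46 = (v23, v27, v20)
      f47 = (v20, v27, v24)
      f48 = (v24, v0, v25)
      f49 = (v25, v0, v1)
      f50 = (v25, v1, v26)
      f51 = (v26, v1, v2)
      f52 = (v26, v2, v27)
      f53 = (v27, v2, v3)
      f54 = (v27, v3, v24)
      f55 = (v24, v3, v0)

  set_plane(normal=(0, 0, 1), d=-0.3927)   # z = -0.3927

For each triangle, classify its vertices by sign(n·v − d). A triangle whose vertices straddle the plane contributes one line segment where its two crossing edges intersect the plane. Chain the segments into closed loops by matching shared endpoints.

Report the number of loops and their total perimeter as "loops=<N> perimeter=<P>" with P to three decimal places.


loops=2 perimeter=28.185

Straddling triangles (28 of 56):
  (v2,v6,v3) [++-] → (1.97211, 0.395767, -0.3927)–(2.1627, 0, -0.3927)  len=0.4393
  (v3,v6,v7) [-+-] → (1.97211, 0.395767, -0.3927)–(1.34843, 1.69082, -0.3927)  len=1.4374
  (v3,v7,v0) [--+] → (1.85362, 1.29505, -0.3927)–(2.4773, 0, -0.3927)  len=1.4374
  (v0,v7,v4) [+-+] → (1.85362, 1.29505, -0.3927)–(1.54457, 1.93681, -0.3927)  len=0.7123
  (v6,v10,v7) [++-] → (0.920146, 1.78857, -0.3927)–(1.34843, 1.69082, -0.3927)  len=0.4393
  (v7,v10,v11) [-+-] → (0.920146, 1.78857, -0.3927)–(-0.481222, 2.10845, -0.3927)  len=1.4374
  (v7,v11,v4) [--+] → (0.143202, 2.25668, -0.3927)–(1.54457, 1.93681, -0.3927)  len=1.4374
  (v4,v11,v8) [+-+] → (0.143202, 2.25668, -0.3927)–(-0.551206, 2.41515, -0.3927)  len=0.7123
  (v10,v14,v11) [++-] → (-0.824651, 1.83457, -0.3927)–(-0.481222, 2.10845, -0.3927)  len=0.4393
  (v11,v14,v15) [-+-] → (-0.824651, 1.83457, -0.3927)–(-1.94849, 0.93836, -0.3927)  len=1.4374
  (v11,v15,v8) [--+] → (-1.67504, 1.51894, -0.3927)–(-0.551206, 2.41515, -0.3927)  len=1.4374
  (v8,v15,v12) [+-+] → (-1.67504, 1.51894, -0.3927)–(-2.23194, 1.07484, -0.3927)  len=0.7123
  (v14,v18,v15) [++-] → (-1.94849, 0.499064, -0.3927)–(-1.94849, 0.93836, -0.3927)  len=0.4393
  (v15,v18,v19) [-+-] → (-1.94849, 0.499064, -0.3927)–(-1.94849, -0.93836, -0.3927)  len=1.4374
  (v15,v19,v12) [--+] → (-2.23194, -0.362585, -0.3927)–(-2.23194, 1.07484, -0.3927)  len=1.4374
  (v12,v19,v16) [+-+] → (-2.23194, -0.362585, -0.3927)–(-2.23194, -1.07484, -0.3927)  len=0.7123
  (v18,v22,v19) [++-] → (-1.60506, -1.21223, -0.3927)–(-1.94849, -0.93836, -0.3927)  len=0.4393
  (v19,v22,v23) [-+-] → (-1.60506, -1.21223, -0.3927)–(-0.481222, -2.10845, -0.3927)  len=1.4374
  (v19,v23,v16) [--+] → (-1.10811, -1.97105, -0.3927)–(-2.23194, -1.07484, -0.3927)  len=1.4374
  (v16,v23,v20) [+-+] → (-1.10811, -1.97105, -0.3927)–(-0.551206, -2.41515, -0.3927)  len=0.7123
  (v22,v26,v23) [++-] → (-0.0529372, -2.01069, -0.3927)–(-0.481222, -2.10845, -0.3927)  len=0.4393
  (v23,v26,v27) [-+-] → (-0.0529372, -2.01069, -0.3927)–(1.34843, -1.69082, -0.3927)  len=1.4374
  (v23,v27,v20) [--+] → (0.850161, -2.09528, -0.3927)–(-0.551206, -2.41515, -0.3927)  len=1.4374
  (v20,v27,v24) [+-+] → (0.850161, -2.09528, -0.3927)–(1.54457, -1.93681, -0.3927)  len=0.7123
  (v26,v2,v27) [++-] → (1.53902, -1.29505, -0.3927)–(1.34843, -1.69082, -0.3927)  len=0.4393
  (v27,v2,v3) [-+-] → (1.53902, -1.29505, -0.3927)–(2.1627, 0, -0.3927)  len=1.4374
  (v27,v3,v24) [--+] → (2.16825, -0.641755, -0.3927)–(1.54457, -1.93681, -0.3927)  len=1.4374
  (v24,v3,v0) [+-+] → (2.16825, -0.641755, -0.3927)–(2.4773, 0, -0.3927)  len=0.7123

Chained into 2 loop(s):
  loop 1: 14 segments, perimeter = 13.1369
  loop 2: 14 segments, perimeter = 15.0479
Total perimeter = 28.185


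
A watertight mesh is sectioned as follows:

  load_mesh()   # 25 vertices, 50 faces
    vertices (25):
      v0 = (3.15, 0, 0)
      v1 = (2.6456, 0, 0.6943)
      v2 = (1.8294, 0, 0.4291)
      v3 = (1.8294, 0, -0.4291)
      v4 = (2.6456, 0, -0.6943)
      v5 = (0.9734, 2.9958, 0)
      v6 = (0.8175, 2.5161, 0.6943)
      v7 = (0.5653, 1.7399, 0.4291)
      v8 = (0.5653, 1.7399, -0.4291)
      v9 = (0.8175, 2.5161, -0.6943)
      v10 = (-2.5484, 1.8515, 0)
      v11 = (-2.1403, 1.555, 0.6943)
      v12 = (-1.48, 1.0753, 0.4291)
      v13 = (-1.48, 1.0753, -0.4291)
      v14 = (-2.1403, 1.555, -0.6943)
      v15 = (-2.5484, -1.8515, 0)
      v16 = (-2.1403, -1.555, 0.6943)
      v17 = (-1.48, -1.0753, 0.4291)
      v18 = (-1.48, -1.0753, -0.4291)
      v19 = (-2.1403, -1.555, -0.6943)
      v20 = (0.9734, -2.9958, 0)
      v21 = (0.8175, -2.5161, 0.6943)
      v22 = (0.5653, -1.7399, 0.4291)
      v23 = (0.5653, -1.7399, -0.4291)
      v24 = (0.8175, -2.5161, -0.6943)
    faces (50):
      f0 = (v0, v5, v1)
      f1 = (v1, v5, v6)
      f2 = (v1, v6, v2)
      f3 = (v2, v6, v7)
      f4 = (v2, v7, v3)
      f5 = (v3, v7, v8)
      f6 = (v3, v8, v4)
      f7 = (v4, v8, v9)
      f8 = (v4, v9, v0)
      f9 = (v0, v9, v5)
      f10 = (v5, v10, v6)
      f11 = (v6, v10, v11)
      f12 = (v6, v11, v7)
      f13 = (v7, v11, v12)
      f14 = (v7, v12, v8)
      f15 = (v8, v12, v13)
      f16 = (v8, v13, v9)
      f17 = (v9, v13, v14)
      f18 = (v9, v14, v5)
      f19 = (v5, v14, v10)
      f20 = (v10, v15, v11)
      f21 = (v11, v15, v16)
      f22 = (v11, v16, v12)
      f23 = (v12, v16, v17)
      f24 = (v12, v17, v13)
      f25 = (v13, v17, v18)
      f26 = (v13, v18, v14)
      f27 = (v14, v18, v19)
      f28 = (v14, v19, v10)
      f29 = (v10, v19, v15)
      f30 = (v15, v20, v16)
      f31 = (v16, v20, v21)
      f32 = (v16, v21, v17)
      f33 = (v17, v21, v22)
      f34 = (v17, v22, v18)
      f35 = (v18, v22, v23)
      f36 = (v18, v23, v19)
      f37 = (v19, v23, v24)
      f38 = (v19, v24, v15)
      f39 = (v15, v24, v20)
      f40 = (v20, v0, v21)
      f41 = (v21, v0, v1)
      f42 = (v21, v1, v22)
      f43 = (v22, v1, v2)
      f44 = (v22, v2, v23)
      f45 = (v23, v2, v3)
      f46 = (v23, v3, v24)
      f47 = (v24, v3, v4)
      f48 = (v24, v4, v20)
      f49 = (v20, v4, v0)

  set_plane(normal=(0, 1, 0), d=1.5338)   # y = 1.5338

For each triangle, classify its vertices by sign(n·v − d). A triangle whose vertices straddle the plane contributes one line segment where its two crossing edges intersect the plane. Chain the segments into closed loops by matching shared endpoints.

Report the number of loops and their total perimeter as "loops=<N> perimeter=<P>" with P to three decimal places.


Straddling triangles (22 of 50):
  (v0,v5,v1) [-+-] → (2.03562, 1.5338, 0)–(1.78946, 1.5338, 0.33883)  len=0.4188
  (v1,v5,v6) [-++] → (1.78946, 1.5338, 0.33883)–(1.5312, 1.5338, 0.6943)  len=0.4394
  (v1,v6,v2) [-+-] → (1.5312, 1.5338, 0.6943)–(1.21255, 1.5338, 0.590764)  len=0.3350
  (v2,v6,v7) [-++] → (1.21255, 1.5338, 0.590764)–(0.715039, 1.5338, 0.4291)  len=0.5231
  (v2,v7,v3) [-+-] → (0.715039, 1.5338, 0.4291)–(0.715039, 1.5338, 0.327442)  len=0.1017
  (v3,v7,v8) [-++] → (0.715039, 1.5338, 0.327442)–(0.715039, 1.5338, -0.4291)  len=0.7565
  (v3,v8,v4) [-+-] → (0.715039, 1.5338, -0.4291)–(0.811722, 1.5338, -0.460514)  len=0.1017
  (v4,v8,v9) [-++] → (0.811722, 1.5338, -0.460514)–(1.5312, 1.5338, -0.6943)  len=0.7565
  (v4,v9,v0) [-+-] → (1.5312, 1.5338, -0.6943)–(1.72812, 1.5338, -0.423241)  len=0.3350
  (v0,v9,v5) [-++] → (1.72812, 1.5338, -0.423241)–(2.03562, 1.5338, 0)  len=0.5232
  (v7,v11,v12) [++-] → (-2.11112, 1.5338, 0.68258)–(-0.0689707, 1.5338, 0.4291)  len=2.0578
  (v7,v12,v8) [+-+] → (-0.0689707, 1.5338, 0.4291)–(-0.0689707, 1.5338, -0.162962)  len=0.5921
  (v8,v12,v13) [+--] → (-0.0689707, 1.5338, -0.162962)–(-0.0689707, 1.5338, -0.4291)  len=0.2661
  (v8,v13,v9) [+-+] → (-0.0689707, 1.5338, -0.4291)–(-0.748876, 1.5338, -0.513494)  len=0.6851
  (v9,v13,v14) [+-+] → (-0.748876, 1.5338, -0.513494)–(-2.11112, 1.5338, -0.68258)  len=1.3727
  (v10,v15,v11) [+-+] → (-2.5484, 1.5338, 0)–(-2.14284, 1.5338, 0.689979)  len=0.8003
  (v11,v15,v16) [+--] → (-2.14284, 1.5338, 0.689979)–(-2.1403, 1.5338, 0.6943)  len=0.0050
  (v11,v16,v12) [+--] → (-2.1403, 1.5338, 0.6943)–(-2.11112, 1.5338, 0.68258)  len=0.0314
  (v13,v18,v14) [--+] → (-2.13498, 1.5338, -0.692163)–(-2.11112, 1.5338, -0.68258)  len=0.0257
  (v14,v18,v19) [+--] → (-2.13498, 1.5338, -0.692163)–(-2.1403, 1.5338, -0.6943)  len=0.0057
  (v14,v19,v10) [+-+] → (-2.1403, 1.5338, -0.6943)–(-2.51034, 1.5338, -0.0647524)  len=0.7302
  (v10,v19,v15) [+--] → (-2.51034, 1.5338, -0.0647524)–(-2.5484, 1.5338, 0)  len=0.0751

Chained into 2 loop(s):
  loop 1: 10 segments, perimeter = 4.2909
  loop 2: 12 segments, perimeter = 6.6474
Total perimeter = 10.938

loops=2 perimeter=10.938


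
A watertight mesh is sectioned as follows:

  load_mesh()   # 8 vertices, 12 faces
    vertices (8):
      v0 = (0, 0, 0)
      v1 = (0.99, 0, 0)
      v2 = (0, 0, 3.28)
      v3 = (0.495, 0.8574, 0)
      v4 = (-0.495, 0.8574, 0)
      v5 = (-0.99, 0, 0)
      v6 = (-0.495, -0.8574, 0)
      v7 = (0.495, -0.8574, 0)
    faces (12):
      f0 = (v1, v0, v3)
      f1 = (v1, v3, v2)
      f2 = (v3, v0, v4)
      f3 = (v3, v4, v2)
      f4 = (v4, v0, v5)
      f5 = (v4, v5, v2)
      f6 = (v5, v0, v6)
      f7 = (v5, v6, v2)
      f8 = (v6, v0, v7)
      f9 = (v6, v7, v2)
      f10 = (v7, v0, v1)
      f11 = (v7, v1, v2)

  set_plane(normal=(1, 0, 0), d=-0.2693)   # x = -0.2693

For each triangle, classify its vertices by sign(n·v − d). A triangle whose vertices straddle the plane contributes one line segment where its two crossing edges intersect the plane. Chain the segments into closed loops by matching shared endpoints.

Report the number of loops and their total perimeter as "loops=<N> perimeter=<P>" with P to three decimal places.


loops=1 perimeter=6.820

Straddling triangles (8 of 12):
  (v3,v0,v4) [++-] → (-0.2693, 0.46646, 0)–(-0.2693, 0.8574, 0)  len=0.3909
  (v3,v4,v2) [+-+] → (-0.2693, 0.8574, 0)–(-0.2693, 0.46646, 1.49555)  len=1.5458
  (v4,v0,v5) [-+-] → (-0.2693, 0.46646, 0)–(-0.2693, 0, 0)  len=0.4665
  (v4,v5,v2) [--+] → (-0.2693, 0, 2.38777)–(-0.2693, 0.46646, 1.49555)  len=1.0068
  (v5,v0,v6) [-+-] → (-0.2693, 0, 0)–(-0.2693, -0.46646, 0)  len=0.4665
  (v5,v6,v2) [--+] → (-0.2693, -0.46646, 1.49555)–(-0.2693, 0, 2.38777)  len=1.0068
  (v6,v0,v7) [-++] → (-0.2693, -0.46646, 0)–(-0.2693, -0.8574, 0)  len=0.3909
  (v6,v7,v2) [-++] → (-0.2693, -0.8574, 0)–(-0.2693, -0.46646, 1.49555)  len=1.5458

Chained into 1 loop(s):
  loop 1: 8 segments, perimeter = 6.8200
Total perimeter = 6.820


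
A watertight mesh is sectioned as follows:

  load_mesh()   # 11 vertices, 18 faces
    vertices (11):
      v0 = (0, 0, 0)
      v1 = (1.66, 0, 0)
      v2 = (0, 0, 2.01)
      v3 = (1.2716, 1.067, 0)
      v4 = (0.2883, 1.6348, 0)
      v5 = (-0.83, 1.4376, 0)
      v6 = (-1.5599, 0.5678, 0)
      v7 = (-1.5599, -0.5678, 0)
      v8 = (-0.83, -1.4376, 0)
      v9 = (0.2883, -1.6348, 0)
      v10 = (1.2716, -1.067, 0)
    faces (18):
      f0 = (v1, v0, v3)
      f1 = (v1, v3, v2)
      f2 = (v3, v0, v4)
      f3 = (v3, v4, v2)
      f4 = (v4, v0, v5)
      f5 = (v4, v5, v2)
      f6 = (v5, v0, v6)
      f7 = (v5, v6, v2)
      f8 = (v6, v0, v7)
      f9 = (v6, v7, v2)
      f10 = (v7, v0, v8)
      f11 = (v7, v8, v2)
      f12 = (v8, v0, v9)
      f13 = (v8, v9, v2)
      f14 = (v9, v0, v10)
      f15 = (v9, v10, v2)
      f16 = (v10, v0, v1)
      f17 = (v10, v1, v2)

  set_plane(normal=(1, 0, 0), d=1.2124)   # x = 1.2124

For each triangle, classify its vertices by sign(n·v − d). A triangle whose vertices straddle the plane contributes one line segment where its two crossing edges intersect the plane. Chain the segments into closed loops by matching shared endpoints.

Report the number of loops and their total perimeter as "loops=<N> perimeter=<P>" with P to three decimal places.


Straddling triangles (8 of 18):
  (v1,v0,v3) [+-+] → (1.2124, 0, 0)–(1.2124, 1.01733, 0)  len=1.0173
  (v1,v3,v2) [++-] → (1.2124, 1.01733, 0.0935766)–(1.2124, 0, 0.541973)  len=1.1118
  (v3,v0,v4) [+--] → (1.2124, 1.01733, 0)–(1.2124, 1.10118, 0)  len=0.0839
  (v3,v4,v2) [+--] → (1.2124, 1.10118, 0)–(1.2124, 1.01733, 0.0935766)  len=0.1257
  (v9,v0,v10) [--+] → (1.2124, -1.01733, 0)–(1.2124, -1.10118, 0)  len=0.0839
  (v9,v10,v2) [-+-] → (1.2124, -1.10118, 0)–(1.2124, -1.01733, 0.0935766)  len=0.1257
  (v10,v0,v1) [+-+] → (1.2124, -1.01733, 0)–(1.2124, 0, 0)  len=1.0173
  (v10,v1,v2) [++-] → (1.2124, 0, 0.541973)–(1.2124, -1.01733, 0.0935766)  len=1.1118

Chained into 1 loop(s):
  loop 1: 8 segments, perimeter = 4.6772
Total perimeter = 4.677

loops=1 perimeter=4.677


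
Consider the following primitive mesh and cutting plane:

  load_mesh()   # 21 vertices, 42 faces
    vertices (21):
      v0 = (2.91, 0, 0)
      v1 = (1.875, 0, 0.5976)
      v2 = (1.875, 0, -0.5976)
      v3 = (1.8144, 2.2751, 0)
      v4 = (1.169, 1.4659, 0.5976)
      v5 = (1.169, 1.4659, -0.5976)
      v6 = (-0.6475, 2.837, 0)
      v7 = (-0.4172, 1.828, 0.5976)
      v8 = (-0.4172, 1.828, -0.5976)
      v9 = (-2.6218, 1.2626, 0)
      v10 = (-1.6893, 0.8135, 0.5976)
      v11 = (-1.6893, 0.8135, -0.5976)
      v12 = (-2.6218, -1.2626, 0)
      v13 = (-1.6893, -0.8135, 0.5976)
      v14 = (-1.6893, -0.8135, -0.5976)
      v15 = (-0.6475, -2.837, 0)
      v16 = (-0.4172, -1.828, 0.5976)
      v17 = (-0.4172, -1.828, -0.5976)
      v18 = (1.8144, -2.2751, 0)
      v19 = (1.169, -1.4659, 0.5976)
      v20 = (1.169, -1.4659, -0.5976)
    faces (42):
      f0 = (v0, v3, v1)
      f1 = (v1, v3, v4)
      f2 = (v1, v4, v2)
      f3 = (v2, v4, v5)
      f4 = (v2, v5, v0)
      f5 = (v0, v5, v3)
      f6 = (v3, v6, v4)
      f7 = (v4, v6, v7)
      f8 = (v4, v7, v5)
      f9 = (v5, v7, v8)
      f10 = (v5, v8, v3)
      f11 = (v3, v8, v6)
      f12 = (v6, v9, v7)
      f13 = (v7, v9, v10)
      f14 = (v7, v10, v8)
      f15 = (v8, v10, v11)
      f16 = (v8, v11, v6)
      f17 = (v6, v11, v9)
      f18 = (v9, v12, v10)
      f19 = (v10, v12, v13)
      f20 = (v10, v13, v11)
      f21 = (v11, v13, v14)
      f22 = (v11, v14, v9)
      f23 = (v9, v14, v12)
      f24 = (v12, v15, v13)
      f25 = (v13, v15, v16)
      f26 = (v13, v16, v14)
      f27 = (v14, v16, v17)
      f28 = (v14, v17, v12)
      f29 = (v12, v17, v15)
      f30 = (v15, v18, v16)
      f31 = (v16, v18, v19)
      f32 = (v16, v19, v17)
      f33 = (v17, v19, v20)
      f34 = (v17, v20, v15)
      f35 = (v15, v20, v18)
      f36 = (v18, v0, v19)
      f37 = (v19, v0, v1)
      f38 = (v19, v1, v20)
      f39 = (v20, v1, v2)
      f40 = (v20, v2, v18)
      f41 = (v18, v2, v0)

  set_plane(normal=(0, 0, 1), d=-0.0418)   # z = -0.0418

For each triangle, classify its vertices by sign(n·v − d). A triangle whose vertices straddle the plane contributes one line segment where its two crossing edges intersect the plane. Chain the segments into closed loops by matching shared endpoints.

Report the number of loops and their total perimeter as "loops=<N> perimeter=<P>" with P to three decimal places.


Straddling triangles (28 of 42):
  (v1,v4,v2) [++-] → (1.54669, 0.681683, -0.0418)–(1.875, 0, -0.0418)  len=0.7566
  (v2,v4,v5) [-+-] → (1.54669, 0.681683, -0.0418)–(1.169, 1.4659, -0.0418)  len=0.8704
  (v2,v5,v0) [--+] → (2.78822, 0.102535, -0.0418)–(2.83761, 0, -0.0418)  len=0.1138
  (v0,v5,v3) [+-+] → (2.78822, 0.102535, -0.0418)–(1.76926, 2.2185, -0.0418)  len=2.3485
  (v4,v7,v5) [++-] → (0.431375, 1.63429, -0.0418)–(1.169, 1.4659, -0.0418)  len=0.7566
  (v5,v7,v8) [-+-] → (0.431375, 1.63429, -0.0418)–(-0.4172, 1.828, -0.0418)  len=0.8704
  (v5,v8,v3) [--+] → (1.65831, 2.24383, -0.0418)–(1.76926, 2.2185, -0.0418)  len=0.1138
  (v3,v8,v6) [+-+] → (1.65831, 2.24383, -0.0418)–(-0.631391, 2.76642, -0.0418)  len=2.3486
  (v7,v10,v8) [++-] → (-1.00876, 1.35623, -0.0418)–(-0.4172, 1.828, -0.0418)  len=0.7566
  (v8,v10,v11) [-+-] → (-1.00876, 1.35623, -0.0418)–(-1.6893, 0.8135, -0.0418)  len=0.8705
  (v8,v11,v6) [--+] → (-0.72037, 2.69546, -0.0418)–(-0.631391, 2.76642, -0.0418)  len=0.1138
  (v6,v11,v9) [+-+] → (-0.72037, 2.69546, -0.0418)–(-2.55657, 1.23119, -0.0418)  len=2.3486
  (v10,v13,v11) [++-] → (-1.6893, 0.0569014, -0.0418)–(-1.6893, 0.8135, -0.0418)  len=0.7566
  (v11,v13,v14) [-+-] → (-1.6893, 0.0569014, -0.0418)–(-1.6893, -0.8135, -0.0418)  len=0.8704
  (v11,v14,v9) [--+] → (-2.55657, 1.11738, -0.0418)–(-2.55657, 1.23119, -0.0418)  len=0.1138
  (v9,v14,v12) [+-+] → (-2.55657, 1.11738, -0.0418)–(-2.55657, -1.23119, -0.0418)  len=2.3486
  (v13,v16,v14) [++-] → (-1.09774, -1.28527, -0.0418)–(-1.6893, -0.8135, -0.0418)  len=0.7566
  (v14,v16,v17) [-+-] → (-1.09774, -1.28527, -0.0418)–(-0.4172, -1.828, -0.0418)  len=0.8705
  (v14,v17,v12) [--+] → (-2.4676, -1.30215, -0.0418)–(-2.55657, -1.23119, -0.0418)  len=0.1138
  (v12,v17,v15) [+-+] → (-2.4676, -1.30215, -0.0418)–(-0.631391, -2.76642, -0.0418)  len=2.3486
  (v16,v19,v17) [++-] → (0.320425, -1.65961, -0.0418)–(-0.4172, -1.828, -0.0418)  len=0.7566
  (v17,v19,v20) [-+-] → (0.320425, -1.65961, -0.0418)–(1.169, -1.4659, -0.0418)  len=0.8704
  (v17,v20,v15) [--+] → (-0.520442, -2.7411, -0.0418)–(-0.631391, -2.76642, -0.0418)  len=0.1138
  (v15,v20,v18) [+-+] → (-0.520442, -2.7411, -0.0418)–(1.76926, -2.2185, -0.0418)  len=2.3486
  (v19,v1,v20) [++-] → (1.49731, -0.784217, -0.0418)–(1.169, -1.4659, -0.0418)  len=0.7566
  (v20,v1,v2) [-+-] → (1.49731, -0.784217, -0.0418)–(1.875, 0, -0.0418)  len=0.8704
  (v20,v2,v18) [--+] → (1.81864, -2.11596, -0.0418)–(1.76926, -2.2185, -0.0418)  len=0.1138
  (v18,v2,v0) [+-+] → (1.81864, -2.11596, -0.0418)–(2.83761, 0, -0.0418)  len=2.3485

Chained into 2 loop(s):
  loop 1: 14 segments, perimeter = 11.3893
  loop 2: 14 segments, perimeter = 17.2366
Total perimeter = 28.626

loops=2 perimeter=28.626


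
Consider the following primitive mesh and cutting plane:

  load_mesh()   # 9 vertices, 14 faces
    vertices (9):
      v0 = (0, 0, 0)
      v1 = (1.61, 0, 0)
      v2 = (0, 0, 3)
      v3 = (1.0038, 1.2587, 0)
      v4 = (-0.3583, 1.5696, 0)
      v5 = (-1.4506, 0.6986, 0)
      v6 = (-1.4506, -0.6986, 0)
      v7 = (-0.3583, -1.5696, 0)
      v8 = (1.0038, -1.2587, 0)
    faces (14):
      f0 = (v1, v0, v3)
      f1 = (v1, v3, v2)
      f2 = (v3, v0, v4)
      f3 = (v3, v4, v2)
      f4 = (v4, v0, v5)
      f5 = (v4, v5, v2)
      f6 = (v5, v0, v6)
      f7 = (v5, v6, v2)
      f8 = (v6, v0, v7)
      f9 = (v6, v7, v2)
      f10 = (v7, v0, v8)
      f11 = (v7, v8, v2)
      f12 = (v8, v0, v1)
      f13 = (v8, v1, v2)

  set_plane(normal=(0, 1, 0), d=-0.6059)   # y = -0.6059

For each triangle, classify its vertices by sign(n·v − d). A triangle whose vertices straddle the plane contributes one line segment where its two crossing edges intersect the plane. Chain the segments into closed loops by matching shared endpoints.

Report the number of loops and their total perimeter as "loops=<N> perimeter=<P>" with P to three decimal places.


Straddling triangles (8 of 14):
  (v5,v0,v6) [++-] → (-1.25811, -0.6059, 0)–(-1.4506, -0.6059, 0)  len=0.1925
  (v5,v6,v2) [+-+] → (-1.4506, -0.6059, 0)–(-1.25811, -0.6059, 0.398082)  len=0.4422
  (v6,v0,v7) [-+-] → (-1.25811, -0.6059, 0)–(-0.138312, -0.6059, 0)  len=1.1198
  (v6,v7,v2) [--+] → (-0.138312, -0.6059, 1.84193)–(-1.25811, -0.6059, 0.398082)  len=1.8272
  (v7,v0,v8) [-+-] → (-0.138312, -0.6059, 0)–(0.483199, -0.6059, 0)  len=0.6215
  (v7,v8,v2) [--+] → (0.483199, -0.6059, 1.55589)–(-0.138312, -0.6059, 1.84193)  len=0.6842
  (v8,v0,v1) [-++] → (0.483199, -0.6059, 0)–(1.31819, -0.6059, 0)  len=0.8350
  (v8,v1,v2) [-++] → (1.31819, -0.6059, 0)–(0.483199, -0.6059, 1.55589)  len=1.7658

Chained into 1 loop(s):
  loop 1: 8 segments, perimeter = 7.4881
Total perimeter = 7.488

loops=1 perimeter=7.488


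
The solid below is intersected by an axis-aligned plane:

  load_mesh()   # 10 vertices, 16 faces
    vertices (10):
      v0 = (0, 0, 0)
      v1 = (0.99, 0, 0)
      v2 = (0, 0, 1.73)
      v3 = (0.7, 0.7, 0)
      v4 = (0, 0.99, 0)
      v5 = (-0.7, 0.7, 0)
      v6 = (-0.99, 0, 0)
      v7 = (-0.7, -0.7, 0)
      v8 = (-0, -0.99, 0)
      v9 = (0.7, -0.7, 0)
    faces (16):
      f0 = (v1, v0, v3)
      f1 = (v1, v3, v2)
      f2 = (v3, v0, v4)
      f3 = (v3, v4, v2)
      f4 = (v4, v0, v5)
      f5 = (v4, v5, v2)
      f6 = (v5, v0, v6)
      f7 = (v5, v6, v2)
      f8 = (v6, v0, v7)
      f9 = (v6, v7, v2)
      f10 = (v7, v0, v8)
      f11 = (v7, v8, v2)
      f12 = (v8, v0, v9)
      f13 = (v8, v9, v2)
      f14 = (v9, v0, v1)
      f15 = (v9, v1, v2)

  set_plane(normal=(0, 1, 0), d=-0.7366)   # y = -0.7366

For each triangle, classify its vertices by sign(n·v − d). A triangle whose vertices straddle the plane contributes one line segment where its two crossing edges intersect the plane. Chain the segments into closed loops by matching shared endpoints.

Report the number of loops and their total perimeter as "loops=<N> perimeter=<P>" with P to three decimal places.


loops=1 perimeter=2.734

Straddling triangles (4 of 16):
  (v7,v0,v8) [++-] → (0, -0.7366, 0)–(-0.611655, -0.7366, 0)  len=0.6117
  (v7,v8,v2) [+-+] → (-0.611655, -0.7366, 0)–(0, -0.7366, 0.44281)  len=0.7551
  (v8,v0,v9) [-++] → (0, -0.7366, 0)–(0.611655, -0.7366, 0)  len=0.6117
  (v8,v9,v2) [-++] → (0.611655, -0.7366, 0)–(0, -0.7366, 0.44281)  len=0.7551

Chained into 1 loop(s):
  loop 1: 4 segments, perimeter = 2.7335
Total perimeter = 2.734
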